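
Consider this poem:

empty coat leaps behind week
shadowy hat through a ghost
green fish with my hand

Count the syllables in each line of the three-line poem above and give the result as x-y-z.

Line 1: empty (2), coat (1), leaps (1), behind (2), week (1) → 7
Line 2: shadowy (3), hat (1), through (1), a (1), ghost (1) → 7
Line 3: green (1), fish (1), with (1), my (1), hand (1) → 5

7-7-5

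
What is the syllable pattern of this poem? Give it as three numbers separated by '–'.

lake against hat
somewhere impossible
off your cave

Line 1: lake(1) + against(2) + hat(1) = 4
Line 2: somewhere(2) + impossible(4) = 6
Line 3: off(1) + your(1) + cave(1) = 3

4–6–3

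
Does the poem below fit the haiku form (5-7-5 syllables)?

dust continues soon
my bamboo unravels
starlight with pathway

Line 1: dust(1) + continues(3) + soon(1) = 5 ✓
Line 2: my(1) + bamboo(2) + unravels(3) = 6 (expected 7)
Line 3: starlight(2) + with(1) + pathway(2) = 5 ✓

No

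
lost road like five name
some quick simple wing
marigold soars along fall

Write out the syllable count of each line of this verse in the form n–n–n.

Line 1: lost(1) + road(1) + like(1) + five(1) + name(1) = 5
Line 2: some(1) + quick(1) + simple(2) + wing(1) = 5
Line 3: marigold(3) + soars(1) + along(2) + fall(1) = 7

5–5–7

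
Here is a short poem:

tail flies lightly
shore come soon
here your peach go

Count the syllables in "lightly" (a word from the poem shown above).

2

"lightly" has 2 syllables.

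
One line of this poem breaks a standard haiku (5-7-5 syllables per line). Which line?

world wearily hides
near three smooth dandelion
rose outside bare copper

Line 3

Line 1: "world wearily hides": 1+3+1 = 5 ✓
Line 2: "near three smooth dandelion": 1+1+1+4 = 7 ✓
Line 3: "rose outside bare copper": 1+2+1+2 = 6 (expected 5)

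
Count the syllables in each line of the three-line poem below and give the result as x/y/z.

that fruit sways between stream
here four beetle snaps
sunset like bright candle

6/5/6

Line 1: "that fruit sways between stream": 1+1+1+2+1 = 6
Line 2: "here four beetle snaps": 1+1+2+1 = 5
Line 3: "sunset like bright candle": 2+1+1+2 = 6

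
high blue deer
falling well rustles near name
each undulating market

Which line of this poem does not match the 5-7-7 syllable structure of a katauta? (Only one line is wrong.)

Line 1: "high blue deer": 1+1+1 = 3 (expected 5)
Line 2: "falling well rustles near name": 2+1+2+1+1 = 7 ✓
Line 3: "each undulating market": 1+4+2 = 7 ✓

The first line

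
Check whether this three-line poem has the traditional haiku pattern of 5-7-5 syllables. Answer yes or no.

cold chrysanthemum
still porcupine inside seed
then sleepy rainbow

Line 1: "cold chrysanthemum": 1+4 = 5 ✓
Line 2: "still porcupine inside seed": 1+3+2+1 = 7 ✓
Line 3: "then sleepy rainbow": 1+2+2 = 5 ✓

Yes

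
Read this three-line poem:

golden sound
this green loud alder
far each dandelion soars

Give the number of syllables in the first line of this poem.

3

The first line: golden (2), sound (1) → 3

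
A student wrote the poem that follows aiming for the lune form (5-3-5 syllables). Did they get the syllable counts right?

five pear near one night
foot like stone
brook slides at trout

Line 1: five (1), pear (1), near (1), one (1), night (1) → 5 ✓
Line 2: foot (1), like (1), stone (1) → 3 ✓
Line 3: brook (1), slides (1), at (1), trout (1) → 4 (expected 5)

No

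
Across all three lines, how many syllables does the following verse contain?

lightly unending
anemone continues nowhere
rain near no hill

Line 1: lightly(2) + unending(3) = 5
Line 2: anemone(4) + continues(3) + nowhere(2) = 9
Line 3: rain(1) + near(1) + no(1) + hill(1) = 4
Total: 5 + 9 + 4 = 18

18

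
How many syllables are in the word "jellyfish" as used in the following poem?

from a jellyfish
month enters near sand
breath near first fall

"jellyfish" has 3 syllables.

3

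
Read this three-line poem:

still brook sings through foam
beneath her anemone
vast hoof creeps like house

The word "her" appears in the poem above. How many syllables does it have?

1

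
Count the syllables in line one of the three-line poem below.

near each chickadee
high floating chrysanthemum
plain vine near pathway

5

Line one: near(1) + each(1) + chickadee(3) = 5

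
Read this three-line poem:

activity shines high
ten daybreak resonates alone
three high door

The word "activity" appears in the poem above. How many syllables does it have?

4

"activity" has 4 syllables.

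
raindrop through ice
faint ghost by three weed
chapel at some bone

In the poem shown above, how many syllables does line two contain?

5

Line two: "faint ghost by three weed": 1+1+1+1+1 = 5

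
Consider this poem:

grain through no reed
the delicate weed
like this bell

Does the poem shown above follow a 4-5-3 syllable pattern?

Yes

Line 1: grain(1) + through(1) + no(1) + reed(1) = 4 ✓
Line 2: the(1) + delicate(3) + weed(1) = 5 ✓
Line 3: like(1) + this(1) + bell(1) = 3 ✓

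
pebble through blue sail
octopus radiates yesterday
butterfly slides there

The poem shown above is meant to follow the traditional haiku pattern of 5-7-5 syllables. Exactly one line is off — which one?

Line 2

Line 1: "pebble through blue sail": 2+1+1+1 = 5 ✓
Line 2: "octopus radiates yesterday": 3+3+3 = 9 (expected 7)
Line 3: "butterfly slides there": 3+1+1 = 5 ✓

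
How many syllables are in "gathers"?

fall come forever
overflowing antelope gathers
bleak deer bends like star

2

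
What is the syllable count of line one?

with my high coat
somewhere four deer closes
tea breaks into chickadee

Line one: "with my high coat": 1+1+1+1 = 4

4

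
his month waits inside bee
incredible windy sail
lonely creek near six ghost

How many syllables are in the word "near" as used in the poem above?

1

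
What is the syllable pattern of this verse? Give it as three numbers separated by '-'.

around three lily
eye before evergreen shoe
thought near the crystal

Line 1: around(2) + three(1) + lily(2) = 5
Line 2: eye(1) + before(2) + evergreen(3) + shoe(1) = 7
Line 3: thought(1) + near(1) + the(1) + crystal(2) = 5

5-7-5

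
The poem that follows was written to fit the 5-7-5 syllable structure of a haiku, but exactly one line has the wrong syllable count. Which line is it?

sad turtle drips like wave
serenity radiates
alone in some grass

Line 1

Line 1: sad (1), turtle (2), drips (1), like (1), wave (1) → 6 (expected 5)
Line 2: serenity (4), radiates (3) → 7 ✓
Line 3: alone (2), in (1), some (1), grass (1) → 5 ✓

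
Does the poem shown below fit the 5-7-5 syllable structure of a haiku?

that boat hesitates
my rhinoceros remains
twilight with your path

Line 1: "that boat hesitates": 1+1+3 = 5 ✓
Line 2: "my rhinoceros remains": 1+4+2 = 7 ✓
Line 3: "twilight with your path": 2+1+1+1 = 5 ✓

Yes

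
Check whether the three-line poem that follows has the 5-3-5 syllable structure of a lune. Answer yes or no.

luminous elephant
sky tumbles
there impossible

No

Line 1: luminous(3) + elephant(3) = 6 (expected 5)
Line 2: sky(1) + tumbles(2) = 3 ✓
Line 3: there(1) + impossible(4) = 5 ✓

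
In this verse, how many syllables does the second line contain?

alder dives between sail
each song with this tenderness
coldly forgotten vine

The second line: each (1), song (1), with (1), this (1), tenderness (3) → 7

7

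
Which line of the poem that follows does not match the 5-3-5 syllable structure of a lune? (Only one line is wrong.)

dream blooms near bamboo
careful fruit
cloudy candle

The third line

Line 1: "dream blooms near bamboo": 1+1+1+2 = 5 ✓
Line 2: "careful fruit": 2+1 = 3 ✓
Line 3: "cloudy candle": 2+2 = 4 (expected 5)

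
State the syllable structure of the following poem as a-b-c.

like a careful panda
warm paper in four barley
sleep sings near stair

6-7-4

Line 1: like(1) + a(1) + careful(2) + panda(2) = 6
Line 2: warm(1) + paper(2) + in(1) + four(1) + barley(2) = 7
Line 3: sleep(1) + sings(1) + near(1) + stair(1) = 4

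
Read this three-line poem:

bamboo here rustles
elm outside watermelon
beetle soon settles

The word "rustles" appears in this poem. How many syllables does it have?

2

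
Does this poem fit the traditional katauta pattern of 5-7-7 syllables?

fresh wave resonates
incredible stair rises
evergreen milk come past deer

Yes

Line 1: "fresh wave resonates": 1+1+3 = 5 ✓
Line 2: "incredible stair rises": 4+1+2 = 7 ✓
Line 3: "evergreen milk come past deer": 3+1+1+1+1 = 7 ✓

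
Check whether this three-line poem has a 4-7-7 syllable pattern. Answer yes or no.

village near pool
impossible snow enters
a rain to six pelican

Line 1: village (2), near (1), pool (1) → 4 ✓
Line 2: impossible (4), snow (1), enters (2) → 7 ✓
Line 3: a (1), rain (1), to (1), six (1), pelican (3) → 7 ✓

Yes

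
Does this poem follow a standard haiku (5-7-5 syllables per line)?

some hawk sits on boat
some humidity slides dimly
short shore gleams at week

No

Line 1: some(1) + hawk(1) + sits(1) + on(1) + boat(1) = 5 ✓
Line 2: some(1) + humidity(4) + slides(1) + dimly(2) = 8 (expected 7)
Line 3: short(1) + shore(1) + gleams(1) + at(1) + week(1) = 5 ✓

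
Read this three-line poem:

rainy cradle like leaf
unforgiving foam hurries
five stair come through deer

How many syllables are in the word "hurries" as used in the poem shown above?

2

"hurries" has 2 syllables.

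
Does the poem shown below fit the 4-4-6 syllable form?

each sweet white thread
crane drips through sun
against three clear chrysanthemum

Line 1: each(1) + sweet(1) + white(1) + thread(1) = 4 ✓
Line 2: crane(1) + drips(1) + through(1) + sun(1) = 4 ✓
Line 3: against(2) + three(1) + clear(1) + chrysanthemum(4) = 8 (expected 6)

No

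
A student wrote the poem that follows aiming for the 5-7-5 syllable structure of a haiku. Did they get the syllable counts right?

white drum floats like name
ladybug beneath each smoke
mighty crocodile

Yes

Line 1: "white drum floats like name": 1+1+1+1+1 = 5 ✓
Line 2: "ladybug beneath each smoke": 3+2+1+1 = 7 ✓
Line 3: "mighty crocodile": 2+3 = 5 ✓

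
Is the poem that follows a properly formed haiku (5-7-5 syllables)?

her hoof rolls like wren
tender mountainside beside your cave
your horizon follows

No

Line 1: her (1), hoof (1), rolls (1), like (1), wren (1) → 5 ✓
Line 2: tender (2), mountainside (3), beside (2), your (1), cave (1) → 9 (expected 7)
Line 3: your (1), horizon (3), follows (2) → 6 (expected 5)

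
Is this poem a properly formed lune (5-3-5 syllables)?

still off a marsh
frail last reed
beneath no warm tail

No

Line 1: still(1) + off(1) + a(1) + marsh(1) = 4 (expected 5)
Line 2: frail(1) + last(1) + reed(1) = 3 ✓
Line 3: beneath(2) + no(1) + warm(1) + tail(1) = 5 ✓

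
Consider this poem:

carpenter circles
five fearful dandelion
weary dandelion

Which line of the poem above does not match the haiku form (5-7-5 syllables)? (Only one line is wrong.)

Line 3

Line 1: "carpenter circles": 3+2 = 5 ✓
Line 2: "five fearful dandelion": 1+2+4 = 7 ✓
Line 3: "weary dandelion": 2+4 = 6 (expected 5)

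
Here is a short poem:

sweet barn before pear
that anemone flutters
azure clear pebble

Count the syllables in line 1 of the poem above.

5

Line 1: sweet (1), barn (1), before (2), pear (1) → 5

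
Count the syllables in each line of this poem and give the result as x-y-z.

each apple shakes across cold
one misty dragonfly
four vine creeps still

Line 1: each (1), apple (2), shakes (1), across (2), cold (1) → 7
Line 2: one (1), misty (2), dragonfly (3) → 6
Line 3: four (1), vine (1), creeps (1), still (1) → 4

7-6-4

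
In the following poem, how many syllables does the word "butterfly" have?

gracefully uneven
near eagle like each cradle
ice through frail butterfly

"butterfly" has 3 syllables.

3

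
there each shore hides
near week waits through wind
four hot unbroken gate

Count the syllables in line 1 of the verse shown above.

4

Line 1: there (1), each (1), shore (1), hides (1) → 4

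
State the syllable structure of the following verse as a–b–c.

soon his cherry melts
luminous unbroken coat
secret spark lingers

5–7–5

Line 1: "soon his cherry melts": 1+1+2+1 = 5
Line 2: "luminous unbroken coat": 3+3+1 = 7
Line 3: "secret spark lingers": 2+1+2 = 5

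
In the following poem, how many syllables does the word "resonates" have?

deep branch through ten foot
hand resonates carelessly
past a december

3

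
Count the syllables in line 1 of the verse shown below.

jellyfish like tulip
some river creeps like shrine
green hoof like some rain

6

Line 1: "jellyfish like tulip": 3+1+2 = 6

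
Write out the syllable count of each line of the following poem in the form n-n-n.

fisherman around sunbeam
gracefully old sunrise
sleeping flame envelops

Line 1: "fisherman around sunbeam": 3+2+2 = 7
Line 2: "gracefully old sunrise": 3+1+2 = 6
Line 3: "sleeping flame envelops": 2+1+3 = 6

7-6-6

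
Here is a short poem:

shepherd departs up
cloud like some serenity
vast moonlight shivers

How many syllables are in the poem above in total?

Line 1: shepherd(2) + departs(2) + up(1) = 5
Line 2: cloud(1) + like(1) + some(1) + serenity(4) = 7
Line 3: vast(1) + moonlight(2) + shivers(2) = 5
Total: 5 + 7 + 5 = 17

17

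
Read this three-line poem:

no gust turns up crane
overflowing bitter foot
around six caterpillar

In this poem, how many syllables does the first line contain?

The first line: "no gust turns up crane": 1+1+1+1+1 = 5

5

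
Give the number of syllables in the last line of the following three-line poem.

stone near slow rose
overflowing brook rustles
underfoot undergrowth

The last line: underfoot (3), undergrowth (3) → 6

6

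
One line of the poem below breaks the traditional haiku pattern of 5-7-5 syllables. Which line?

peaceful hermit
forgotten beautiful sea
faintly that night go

Line 1

Line 1: peaceful (2), hermit (2) → 4 (expected 5)
Line 2: forgotten (3), beautiful (3), sea (1) → 7 ✓
Line 3: faintly (2), that (1), night (1), go (1) → 5 ✓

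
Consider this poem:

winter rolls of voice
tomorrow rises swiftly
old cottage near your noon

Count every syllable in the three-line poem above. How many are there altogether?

Line 1: "winter rolls of voice": 2+1+1+1 = 5
Line 2: "tomorrow rises swiftly": 3+2+2 = 7
Line 3: "old cottage near your noon": 1+2+1+1+1 = 6
Total: 5 + 7 + 6 = 18

18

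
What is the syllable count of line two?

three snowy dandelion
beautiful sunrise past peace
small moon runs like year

7

Line two: "beautiful sunrise past peace": 3+2+1+1 = 7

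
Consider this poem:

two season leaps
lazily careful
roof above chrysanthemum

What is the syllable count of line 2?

Line 2: "lazily careful": 3+2 = 5

5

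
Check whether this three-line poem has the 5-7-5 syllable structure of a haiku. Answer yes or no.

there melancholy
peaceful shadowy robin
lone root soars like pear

Yes

Line 1: "there melancholy": 1+4 = 5 ✓
Line 2: "peaceful shadowy robin": 2+3+2 = 7 ✓
Line 3: "lone root soars like pear": 1+1+1+1+1 = 5 ✓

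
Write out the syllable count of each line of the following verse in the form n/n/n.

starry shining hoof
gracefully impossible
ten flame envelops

5/7/5

Line 1: starry (2), shining (2), hoof (1) → 5
Line 2: gracefully (3), impossible (4) → 7
Line 3: ten (1), flame (1), envelops (3) → 5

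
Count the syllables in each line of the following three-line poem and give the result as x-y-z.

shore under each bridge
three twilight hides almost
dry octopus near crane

Line 1: "shore under each bridge": 1+2+1+1 = 5
Line 2: "three twilight hides almost": 1+2+1+2 = 6
Line 3: "dry octopus near crane": 1+3+1+1 = 6

5-6-6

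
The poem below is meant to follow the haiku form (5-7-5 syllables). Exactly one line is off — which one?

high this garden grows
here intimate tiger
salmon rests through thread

The second line

Line 1: high(1) + this(1) + garden(2) + grows(1) = 5 ✓
Line 2: here(1) + intimate(3) + tiger(2) = 6 (expected 7)
Line 3: salmon(2) + rests(1) + through(1) + thread(1) = 5 ✓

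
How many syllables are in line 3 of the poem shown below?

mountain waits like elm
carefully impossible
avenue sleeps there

5

Line 3: "avenue sleeps there": 3+1+1 = 5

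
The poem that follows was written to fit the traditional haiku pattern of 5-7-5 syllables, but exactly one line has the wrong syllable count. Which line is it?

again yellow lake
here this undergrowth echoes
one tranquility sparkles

Line 1: "again yellow lake": 2+2+1 = 5 ✓
Line 2: "here this undergrowth echoes": 1+1+3+2 = 7 ✓
Line 3: "one tranquility sparkles": 1+4+2 = 7 (expected 5)

The third line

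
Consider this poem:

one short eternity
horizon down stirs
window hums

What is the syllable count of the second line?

The second line: horizon(3) + down(1) + stirs(1) = 5

5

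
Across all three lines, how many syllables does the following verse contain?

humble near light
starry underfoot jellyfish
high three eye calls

16

Line 1: "humble near light": 2+1+1 = 4
Line 2: "starry underfoot jellyfish": 2+3+3 = 8
Line 3: "high three eye calls": 1+1+1+1 = 4
Total: 4 + 8 + 4 = 16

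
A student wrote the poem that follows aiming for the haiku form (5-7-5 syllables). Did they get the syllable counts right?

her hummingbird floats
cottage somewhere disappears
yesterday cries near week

No

Line 1: her(1) + hummingbird(3) + floats(1) = 5 ✓
Line 2: cottage(2) + somewhere(2) + disappears(3) = 7 ✓
Line 3: yesterday(3) + cries(1) + near(1) + week(1) = 6 (expected 5)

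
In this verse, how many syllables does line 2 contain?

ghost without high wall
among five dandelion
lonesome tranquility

7

Line 2: among (2), five (1), dandelion (4) → 7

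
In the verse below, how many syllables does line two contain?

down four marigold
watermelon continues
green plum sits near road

7

Line two: watermelon (4), continues (3) → 7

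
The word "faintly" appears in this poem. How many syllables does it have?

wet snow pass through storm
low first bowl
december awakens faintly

"faintly" has 2 syllables.

2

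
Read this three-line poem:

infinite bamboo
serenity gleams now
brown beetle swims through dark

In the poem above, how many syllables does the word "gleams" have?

1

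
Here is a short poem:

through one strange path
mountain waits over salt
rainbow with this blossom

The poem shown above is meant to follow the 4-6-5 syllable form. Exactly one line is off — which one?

Line 1: through (1), one (1), strange (1), path (1) → 4 ✓
Line 2: mountain (2), waits (1), over (2), salt (1) → 6 ✓
Line 3: rainbow (2), with (1), this (1), blossom (2) → 6 (expected 5)

The third line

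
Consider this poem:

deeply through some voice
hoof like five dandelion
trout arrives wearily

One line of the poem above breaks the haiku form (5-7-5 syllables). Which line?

Line 3

Line 1: deeply(2) + through(1) + some(1) + voice(1) = 5 ✓
Line 2: hoof(1) + like(1) + five(1) + dandelion(4) = 7 ✓
Line 3: trout(1) + arrives(2) + wearily(3) = 6 (expected 5)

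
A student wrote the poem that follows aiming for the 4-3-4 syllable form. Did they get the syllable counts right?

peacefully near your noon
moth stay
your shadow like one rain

Line 1: "peacefully near your noon": 3+1+1+1 = 6 (expected 4)
Line 2: "moth stay": 1+1 = 2 (expected 3)
Line 3: "your shadow like one rain": 1+2+1+1+1 = 6 (expected 4)

No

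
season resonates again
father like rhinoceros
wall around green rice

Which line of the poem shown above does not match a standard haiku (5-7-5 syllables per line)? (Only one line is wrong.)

Line 1: season (2), resonates (3), again (2) → 7 (expected 5)
Line 2: father (2), like (1), rhinoceros (4) → 7 ✓
Line 3: wall (1), around (2), green (1), rice (1) → 5 ✓

Line 1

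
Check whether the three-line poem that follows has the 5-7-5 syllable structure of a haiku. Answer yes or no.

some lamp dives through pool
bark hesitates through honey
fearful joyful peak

Line 1: some (1), lamp (1), dives (1), through (1), pool (1) → 5 ✓
Line 2: bark (1), hesitates (3), through (1), honey (2) → 7 ✓
Line 3: fearful (2), joyful (2), peak (1) → 5 ✓

Yes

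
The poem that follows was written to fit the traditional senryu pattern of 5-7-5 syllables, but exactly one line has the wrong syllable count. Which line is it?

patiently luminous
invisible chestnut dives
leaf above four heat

Line 1

Line 1: patiently(3) + luminous(3) = 6 (expected 5)
Line 2: invisible(4) + chestnut(2) + dives(1) = 7 ✓
Line 3: leaf(1) + above(2) + four(1) + heat(1) = 5 ✓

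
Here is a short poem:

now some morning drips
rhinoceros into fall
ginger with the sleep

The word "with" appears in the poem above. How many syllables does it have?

1

"with" has 1 syllable.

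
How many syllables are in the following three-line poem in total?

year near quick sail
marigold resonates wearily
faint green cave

Line 1: year (1), near (1), quick (1), sail (1) → 4
Line 2: marigold (3), resonates (3), wearily (3) → 9
Line 3: faint (1), green (1), cave (1) → 3
Total: 4 + 9 + 3 = 16

16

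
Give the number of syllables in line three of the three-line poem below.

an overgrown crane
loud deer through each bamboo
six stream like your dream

5

Line three: six (1), stream (1), like (1), your (1), dream (1) → 5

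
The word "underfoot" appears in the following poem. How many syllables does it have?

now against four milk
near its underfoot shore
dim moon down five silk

"underfoot" has 3 syllables.

3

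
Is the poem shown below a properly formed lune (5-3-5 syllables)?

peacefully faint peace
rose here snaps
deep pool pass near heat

Line 1: peacefully (3), faint (1), peace (1) → 5 ✓
Line 2: rose (1), here (1), snaps (1) → 3 ✓
Line 3: deep (1), pool (1), pass (1), near (1), heat (1) → 5 ✓

Yes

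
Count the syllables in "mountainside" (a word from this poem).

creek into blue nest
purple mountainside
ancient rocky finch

"mountainside" has 3 syllables.

3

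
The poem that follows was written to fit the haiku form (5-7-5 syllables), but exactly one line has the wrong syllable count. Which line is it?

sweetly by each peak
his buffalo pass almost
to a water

Line 1: sweetly (2), by (1), each (1), peak (1) → 5 ✓
Line 2: his (1), buffalo (3), pass (1), almost (2) → 7 ✓
Line 3: to (1), a (1), water (2) → 4 (expected 5)

Line 3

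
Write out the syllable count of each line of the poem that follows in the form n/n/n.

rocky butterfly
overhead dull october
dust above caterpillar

Line 1: "rocky butterfly": 2+3 = 5
Line 2: "overhead dull october": 3+1+3 = 7
Line 3: "dust above caterpillar": 1+2+4 = 7

5/7/7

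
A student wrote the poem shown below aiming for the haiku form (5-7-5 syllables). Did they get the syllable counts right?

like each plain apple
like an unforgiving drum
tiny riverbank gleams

No

Line 1: "like each plain apple": 1+1+1+2 = 5 ✓
Line 2: "like an unforgiving drum": 1+1+4+1 = 7 ✓
Line 3: "tiny riverbank gleams": 2+3+1 = 6 (expected 5)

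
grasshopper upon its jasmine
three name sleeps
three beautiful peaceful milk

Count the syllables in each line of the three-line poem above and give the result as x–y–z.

8–3–7

Line 1: grasshopper(3) + upon(2) + its(1) + jasmine(2) = 8
Line 2: three(1) + name(1) + sleeps(1) = 3
Line 3: three(1) + beautiful(3) + peaceful(2) + milk(1) = 7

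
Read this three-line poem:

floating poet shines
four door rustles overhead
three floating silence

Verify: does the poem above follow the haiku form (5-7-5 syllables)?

Line 1: floating (2), poet (2), shines (1) → 5 ✓
Line 2: four (1), door (1), rustles (2), overhead (3) → 7 ✓
Line 3: three (1), floating (2), silence (2) → 5 ✓

Yes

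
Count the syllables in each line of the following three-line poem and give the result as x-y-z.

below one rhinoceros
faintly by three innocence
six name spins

7-7-3

Line 1: below(2) + one(1) + rhinoceros(4) = 7
Line 2: faintly(2) + by(1) + three(1) + innocence(3) = 7
Line 3: six(1) + name(1) + spins(1) = 3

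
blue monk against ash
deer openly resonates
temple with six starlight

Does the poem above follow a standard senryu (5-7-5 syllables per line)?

Line 1: blue (1), monk (1), against (2), ash (1) → 5 ✓
Line 2: deer (1), openly (3), resonates (3) → 7 ✓
Line 3: temple (2), with (1), six (1), starlight (2) → 6 (expected 5)

No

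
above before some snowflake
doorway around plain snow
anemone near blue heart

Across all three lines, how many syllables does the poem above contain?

20

Line 1: "above before some snowflake": 2+2+1+2 = 7
Line 2: "doorway around plain snow": 2+2+1+1 = 6
Line 3: "anemone near blue heart": 4+1+1+1 = 7
Total: 7 + 6 + 7 = 20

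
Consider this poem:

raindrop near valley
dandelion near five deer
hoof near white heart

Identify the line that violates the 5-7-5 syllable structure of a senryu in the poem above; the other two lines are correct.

Line 3

Line 1: raindrop (2), near (1), valley (2) → 5 ✓
Line 2: dandelion (4), near (1), five (1), deer (1) → 7 ✓
Line 3: hoof (1), near (1), white (1), heart (1) → 4 (expected 5)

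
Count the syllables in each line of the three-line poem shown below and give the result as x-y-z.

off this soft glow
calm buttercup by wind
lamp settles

4-6-3

Line 1: off (1), this (1), soft (1), glow (1) → 4
Line 2: calm (1), buttercup (3), by (1), wind (1) → 6
Line 3: lamp (1), settles (2) → 3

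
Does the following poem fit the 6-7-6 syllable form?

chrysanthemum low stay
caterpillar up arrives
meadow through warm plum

Line 1: chrysanthemum(4) + low(1) + stay(1) = 6 ✓
Line 2: caterpillar(4) + up(1) + arrives(2) = 7 ✓
Line 3: meadow(2) + through(1) + warm(1) + plum(1) = 5 (expected 6)

No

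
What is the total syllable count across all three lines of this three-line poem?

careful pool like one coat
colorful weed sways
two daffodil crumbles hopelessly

Line 1: "careful pool like one coat": 2+1+1+1+1 = 6
Line 2: "colorful weed sways": 3+1+1 = 5
Line 3: "two daffodil crumbles hopelessly": 1+3+2+3 = 9
Total: 6 + 5 + 9 = 20

20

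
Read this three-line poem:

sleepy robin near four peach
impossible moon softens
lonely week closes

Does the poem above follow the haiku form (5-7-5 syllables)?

Line 1: sleepy(2) + robin(2) + near(1) + four(1) + peach(1) = 7 (expected 5)
Line 2: impossible(4) + moon(1) + softens(2) = 7 ✓
Line 3: lonely(2) + week(1) + closes(2) = 5 ✓

No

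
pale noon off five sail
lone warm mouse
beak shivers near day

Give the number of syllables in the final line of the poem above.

The final line: beak (1), shivers (2), near (1), day (1) → 5

5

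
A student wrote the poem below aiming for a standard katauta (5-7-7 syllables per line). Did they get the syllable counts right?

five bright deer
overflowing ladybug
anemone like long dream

Line 1: five(1) + bright(1) + deer(1) = 3 (expected 5)
Line 2: overflowing(4) + ladybug(3) = 7 ✓
Line 3: anemone(4) + like(1) + long(1) + dream(1) = 7 ✓

No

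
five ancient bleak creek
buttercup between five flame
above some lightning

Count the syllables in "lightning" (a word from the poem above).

2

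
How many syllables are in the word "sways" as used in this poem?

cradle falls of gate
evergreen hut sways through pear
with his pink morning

1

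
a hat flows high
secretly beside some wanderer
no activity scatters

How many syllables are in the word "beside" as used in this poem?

2

"beside" has 2 syllables.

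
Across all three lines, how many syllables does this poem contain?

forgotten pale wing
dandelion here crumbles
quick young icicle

17

Line 1: "forgotten pale wing": 3+1+1 = 5
Line 2: "dandelion here crumbles": 4+1+2 = 7
Line 3: "quick young icicle": 1+1+3 = 5
Total: 5 + 7 + 5 = 17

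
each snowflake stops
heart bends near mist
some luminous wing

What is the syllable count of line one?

Line one: each(1) + snowflake(2) + stops(1) = 4

4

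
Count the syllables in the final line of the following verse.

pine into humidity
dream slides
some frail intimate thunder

The final line: some (1), frail (1), intimate (3), thunder (2) → 7

7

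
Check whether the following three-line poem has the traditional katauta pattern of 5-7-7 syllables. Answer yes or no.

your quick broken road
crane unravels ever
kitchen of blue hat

No

Line 1: "your quick broken road": 1+1+2+1 = 5 ✓
Line 2: "crane unravels ever": 1+3+2 = 6 (expected 7)
Line 3: "kitchen of blue hat": 2+1+1+1 = 5 (expected 7)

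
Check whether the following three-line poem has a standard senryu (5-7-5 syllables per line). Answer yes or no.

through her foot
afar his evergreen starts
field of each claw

Line 1: through(1) + her(1) + foot(1) = 3 (expected 5)
Line 2: afar(2) + his(1) + evergreen(3) + starts(1) = 7 ✓
Line 3: field(1) + of(1) + each(1) + claw(1) = 4 (expected 5)

No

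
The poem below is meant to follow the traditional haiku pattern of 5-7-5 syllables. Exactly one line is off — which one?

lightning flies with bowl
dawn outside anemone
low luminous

The third line

Line 1: lightning(2) + flies(1) + with(1) + bowl(1) = 5 ✓
Line 2: dawn(1) + outside(2) + anemone(4) = 7 ✓
Line 3: low(1) + luminous(3) = 4 (expected 5)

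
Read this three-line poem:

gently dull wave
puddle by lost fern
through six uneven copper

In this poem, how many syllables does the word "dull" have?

"dull" has 1 syllable.

1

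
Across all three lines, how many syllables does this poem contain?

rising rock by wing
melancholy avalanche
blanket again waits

Line 1: rising (2), rock (1), by (1), wing (1) → 5
Line 2: melancholy (4), avalanche (3) → 7
Line 3: blanket (2), again (2), waits (1) → 5
Total: 5 + 7 + 5 = 17

17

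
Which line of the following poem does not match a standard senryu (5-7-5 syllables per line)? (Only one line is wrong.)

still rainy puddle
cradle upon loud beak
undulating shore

Line 1: still (1), rainy (2), puddle (2) → 5 ✓
Line 2: cradle (2), upon (2), loud (1), beak (1) → 6 (expected 7)
Line 3: undulating (4), shore (1) → 5 ✓

The second line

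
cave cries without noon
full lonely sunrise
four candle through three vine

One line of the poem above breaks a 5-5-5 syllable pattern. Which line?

The third line

Line 1: cave (1), cries (1), without (2), noon (1) → 5 ✓
Line 2: full (1), lonely (2), sunrise (2) → 5 ✓
Line 3: four (1), candle (2), through (1), three (1), vine (1) → 6 (expected 5)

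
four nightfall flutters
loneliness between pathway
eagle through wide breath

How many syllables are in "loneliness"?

"loneliness" has 3 syllables.

3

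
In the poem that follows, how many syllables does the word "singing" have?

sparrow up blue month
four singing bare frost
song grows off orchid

2

"singing" has 2 syllables.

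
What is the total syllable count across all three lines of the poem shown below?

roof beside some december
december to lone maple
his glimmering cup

19

Line 1: "roof beside some december": 1+2+1+3 = 7
Line 2: "december to lone maple": 3+1+1+2 = 7
Line 3: "his glimmering cup": 1+3+1 = 5
Total: 7 + 7 + 5 = 19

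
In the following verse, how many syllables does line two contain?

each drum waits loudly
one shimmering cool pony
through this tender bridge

7

Line two: "one shimmering cool pony": 1+3+1+2 = 7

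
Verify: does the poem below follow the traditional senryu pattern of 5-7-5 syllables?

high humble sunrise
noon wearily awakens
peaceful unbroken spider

No

Line 1: high (1), humble (2), sunrise (2) → 5 ✓
Line 2: noon (1), wearily (3), awakens (3) → 7 ✓
Line 3: peaceful (2), unbroken (3), spider (2) → 7 (expected 5)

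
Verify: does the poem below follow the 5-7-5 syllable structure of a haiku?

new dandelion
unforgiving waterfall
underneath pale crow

Line 1: new(1) + dandelion(4) = 5 ✓
Line 2: unforgiving(4) + waterfall(3) = 7 ✓
Line 3: underneath(3) + pale(1) + crow(1) = 5 ✓

Yes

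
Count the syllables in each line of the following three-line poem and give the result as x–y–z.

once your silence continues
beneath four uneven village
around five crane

Line 1: once (1), your (1), silence (2), continues (3) → 7
Line 2: beneath (2), four (1), uneven (3), village (2) → 8
Line 3: around (2), five (1), crane (1) → 4

7–8–4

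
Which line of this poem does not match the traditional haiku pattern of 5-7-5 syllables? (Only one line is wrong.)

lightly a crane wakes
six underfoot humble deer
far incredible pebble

Line 1: lightly (2), a (1), crane (1), wakes (1) → 5 ✓
Line 2: six (1), underfoot (3), humble (2), deer (1) → 7 ✓
Line 3: far (1), incredible (4), pebble (2) → 7 (expected 5)

The third line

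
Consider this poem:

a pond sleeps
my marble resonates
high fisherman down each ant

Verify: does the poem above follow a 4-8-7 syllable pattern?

Line 1: "a pond sleeps": 1+1+1 = 3 (expected 4)
Line 2: "my marble resonates": 1+2+3 = 6 (expected 8)
Line 3: "high fisherman down each ant": 1+3+1+1+1 = 7 ✓

No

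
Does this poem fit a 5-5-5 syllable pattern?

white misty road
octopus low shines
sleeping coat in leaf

No

Line 1: white (1), misty (2), road (1) → 4 (expected 5)
Line 2: octopus (3), low (1), shines (1) → 5 ✓
Line 3: sleeping (2), coat (1), in (1), leaf (1) → 5 ✓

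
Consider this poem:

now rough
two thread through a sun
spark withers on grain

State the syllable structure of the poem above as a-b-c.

Line 1: now(1) + rough(1) = 2
Line 2: two(1) + thread(1) + through(1) + a(1) + sun(1) = 5
Line 3: spark(1) + withers(2) + on(1) + grain(1) = 5

2-5-5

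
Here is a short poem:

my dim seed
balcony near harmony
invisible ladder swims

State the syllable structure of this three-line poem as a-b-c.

Line 1: my(1) + dim(1) + seed(1) = 3
Line 2: balcony(3) + near(1) + harmony(3) = 7
Line 3: invisible(4) + ladder(2) + swims(1) = 7

3-7-7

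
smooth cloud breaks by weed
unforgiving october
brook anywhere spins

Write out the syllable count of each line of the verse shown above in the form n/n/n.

Line 1: smooth(1) + cloud(1) + breaks(1) + by(1) + weed(1) = 5
Line 2: unforgiving(4) + october(3) = 7
Line 3: brook(1) + anywhere(3) + spins(1) = 5

5/7/5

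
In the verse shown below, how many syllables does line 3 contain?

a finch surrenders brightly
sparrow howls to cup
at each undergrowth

Line 3: at(1) + each(1) + undergrowth(3) = 5

5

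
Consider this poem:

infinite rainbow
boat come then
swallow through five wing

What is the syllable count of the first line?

The first line: infinite(3) + rainbow(2) = 5

5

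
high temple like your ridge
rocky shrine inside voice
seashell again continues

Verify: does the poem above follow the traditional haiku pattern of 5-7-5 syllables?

Line 1: "high temple like your ridge": 1+2+1+1+1 = 6 (expected 5)
Line 2: "rocky shrine inside voice": 2+1+2+1 = 6 (expected 7)
Line 3: "seashell again continues": 2+2+3 = 7 (expected 5)

No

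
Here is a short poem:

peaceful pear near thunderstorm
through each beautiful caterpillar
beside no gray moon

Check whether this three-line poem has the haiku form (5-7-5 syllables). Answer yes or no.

Line 1: "peaceful pear near thunderstorm": 2+1+1+3 = 7 (expected 5)
Line 2: "through each beautiful caterpillar": 1+1+3+4 = 9 (expected 7)
Line 3: "beside no gray moon": 2+1+1+1 = 5 ✓

No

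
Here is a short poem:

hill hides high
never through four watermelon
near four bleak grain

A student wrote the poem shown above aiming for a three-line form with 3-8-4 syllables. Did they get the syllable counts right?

Line 1: "hill hides high": 1+1+1 = 3 ✓
Line 2: "never through four watermelon": 2+1+1+4 = 8 ✓
Line 3: "near four bleak grain": 1+1+1+1 = 4 ✓

Yes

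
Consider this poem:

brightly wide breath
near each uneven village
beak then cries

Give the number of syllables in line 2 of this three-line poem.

Line 2: near (1), each (1), uneven (3), village (2) → 7

7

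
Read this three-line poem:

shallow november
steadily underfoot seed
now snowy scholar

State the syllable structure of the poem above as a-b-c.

5-7-5

Line 1: shallow (2), november (3) → 5
Line 2: steadily (3), underfoot (3), seed (1) → 7
Line 3: now (1), snowy (2), scholar (2) → 5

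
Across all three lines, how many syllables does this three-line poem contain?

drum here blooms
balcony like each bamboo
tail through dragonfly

Line 1: drum (1), here (1), blooms (1) → 3
Line 2: balcony (3), like (1), each (1), bamboo (2) → 7
Line 3: tail (1), through (1), dragonfly (3) → 5
Total: 3 + 7 + 5 = 15

15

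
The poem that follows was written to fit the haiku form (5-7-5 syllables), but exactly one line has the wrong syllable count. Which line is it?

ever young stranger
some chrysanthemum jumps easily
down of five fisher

The second line

Line 1: ever(2) + young(1) + stranger(2) = 5 ✓
Line 2: some(1) + chrysanthemum(4) + jumps(1) + easily(3) = 9 (expected 7)
Line 3: down(1) + of(1) + five(1) + fisher(2) = 5 ✓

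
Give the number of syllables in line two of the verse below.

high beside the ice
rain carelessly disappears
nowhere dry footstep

7

Line two: rain(1) + carelessly(3) + disappears(3) = 7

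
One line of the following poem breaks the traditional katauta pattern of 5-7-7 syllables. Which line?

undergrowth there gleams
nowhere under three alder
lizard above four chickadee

Line 1: undergrowth (3), there (1), gleams (1) → 5 ✓
Line 2: nowhere (2), under (2), three (1), alder (2) → 7 ✓
Line 3: lizard (2), above (2), four (1), chickadee (3) → 8 (expected 7)

Line 3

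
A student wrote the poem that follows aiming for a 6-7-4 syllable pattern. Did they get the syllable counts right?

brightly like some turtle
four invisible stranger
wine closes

Line 1: "brightly like some turtle": 2+1+1+2 = 6 ✓
Line 2: "four invisible stranger": 1+4+2 = 7 ✓
Line 3: "wine closes": 1+2 = 3 (expected 4)

No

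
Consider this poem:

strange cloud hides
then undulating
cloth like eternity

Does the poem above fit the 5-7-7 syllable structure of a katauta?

Line 1: strange(1) + cloud(1) + hides(1) = 3 (expected 5)
Line 2: then(1) + undulating(4) = 5 (expected 7)
Line 3: cloth(1) + like(1) + eternity(4) = 6 (expected 7)

No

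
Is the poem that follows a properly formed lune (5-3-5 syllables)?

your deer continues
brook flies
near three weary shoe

No

Line 1: your (1), deer (1), continues (3) → 5 ✓
Line 2: brook (1), flies (1) → 2 (expected 3)
Line 3: near (1), three (1), weary (2), shoe (1) → 5 ✓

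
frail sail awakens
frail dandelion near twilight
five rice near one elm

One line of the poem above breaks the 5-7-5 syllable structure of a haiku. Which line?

Line 2

Line 1: "frail sail awakens": 1+1+3 = 5 ✓
Line 2: "frail dandelion near twilight": 1+4+1+2 = 8 (expected 7)
Line 3: "five rice near one elm": 1+1+1+1+1 = 5 ✓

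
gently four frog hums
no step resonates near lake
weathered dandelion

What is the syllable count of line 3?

Line 3: weathered (2), dandelion (4) → 6

6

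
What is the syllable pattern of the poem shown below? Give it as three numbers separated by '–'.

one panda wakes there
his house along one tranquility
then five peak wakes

Line 1: one(1) + panda(2) + wakes(1) + there(1) = 5
Line 2: his(1) + house(1) + along(2) + one(1) + tranquility(4) = 9
Line 3: then(1) + five(1) + peak(1) + wakes(1) = 4

5–9–4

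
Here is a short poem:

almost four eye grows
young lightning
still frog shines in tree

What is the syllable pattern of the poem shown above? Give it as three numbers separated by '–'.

5–3–5

Line 1: almost (2), four (1), eye (1), grows (1) → 5
Line 2: young (1), lightning (2) → 3
Line 3: still (1), frog (1), shines (1), in (1), tree (1) → 5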